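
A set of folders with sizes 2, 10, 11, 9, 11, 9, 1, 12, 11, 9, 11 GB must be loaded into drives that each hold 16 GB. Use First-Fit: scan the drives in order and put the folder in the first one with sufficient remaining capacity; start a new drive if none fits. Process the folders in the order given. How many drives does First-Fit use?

9 drives

Put 2 GB in drive 1; 14 GB remain.
Put 10 GB in drive 1; 4 GB remain.
Put 11 GB in drive 2; 5 GB remain.
Put 9 GB in drive 3; 7 GB remain.
Put 11 GB in drive 4; 5 GB remain.
Put 9 GB in drive 5; 7 GB remain.
Put 1 GB in drive 1; 3 GB remain.
Put 12 GB in drive 6; 4 GB remain.
Put 11 GB in drive 7; 5 GB remain.
Put 9 GB in drive 8; 7 GB remain.
Put 11 GB in drive 9; 5 GB remain.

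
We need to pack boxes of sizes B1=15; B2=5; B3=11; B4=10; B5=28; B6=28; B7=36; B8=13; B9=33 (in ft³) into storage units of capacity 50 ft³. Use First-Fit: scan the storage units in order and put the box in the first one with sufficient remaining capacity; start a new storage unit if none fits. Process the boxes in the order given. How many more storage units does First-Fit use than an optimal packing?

First-Fit: [15,5,11,10] [28,13] [28] [36] [33] → 5 storage units.
Total size 179 ft³; any packing needs at least ⌈179/50⌉ = 4 storage units.
An optimal packing achieves that bound: [36,13] [33,15] [28,11,10] [28,5] → 4 storage units.
Excess: 5 − 4 = 1.

1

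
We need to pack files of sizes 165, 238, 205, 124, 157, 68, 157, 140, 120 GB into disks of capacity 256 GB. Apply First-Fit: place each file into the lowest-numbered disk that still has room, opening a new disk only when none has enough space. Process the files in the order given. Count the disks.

165 GB → disk 1 (remaining 91 GB)
238 GB → disk 2 (remaining 18 GB)
205 GB → disk 3 (remaining 51 GB)
124 GB → disk 4 (remaining 132 GB)
157 GB → disk 5 (remaining 99 GB)
68 GB → disk 1 (remaining 23 GB)
157 GB → disk 6 (remaining 99 GB)
140 GB → disk 7 (remaining 116 GB)
120 GB → disk 4 (remaining 12 GB)

7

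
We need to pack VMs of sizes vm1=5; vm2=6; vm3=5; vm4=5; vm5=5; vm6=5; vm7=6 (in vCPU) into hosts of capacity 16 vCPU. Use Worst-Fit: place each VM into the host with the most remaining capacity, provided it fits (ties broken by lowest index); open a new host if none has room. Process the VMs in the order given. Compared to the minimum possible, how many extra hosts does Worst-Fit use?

Worst-Fit: [5,6,5] [5,5,5] [6] → 3 hosts.
Total size 37 vCPU; any packing needs at least ⌈37/16⌉ = 3 hosts.
So 3 is already optimal.

0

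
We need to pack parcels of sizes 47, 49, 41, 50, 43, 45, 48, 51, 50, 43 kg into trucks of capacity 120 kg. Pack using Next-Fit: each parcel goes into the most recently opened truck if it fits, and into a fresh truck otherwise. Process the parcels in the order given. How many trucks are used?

truck 1: place 47 kg, 73 kg left
truck 1: place 49 kg, 24 kg left
truck 2: place 41 kg, 79 kg left
truck 2: place 50 kg, 29 kg left
truck 3: place 43 kg, 77 kg left
truck 3: place 45 kg, 32 kg left
truck 4: place 48 kg, 72 kg left
truck 4: place 51 kg, 21 kg left
truck 5: place 50 kg, 70 kg left
truck 5: place 43 kg, 27 kg left
Final trucks: [47,49] [41,50] [43,45] [48,51] [50,43].

5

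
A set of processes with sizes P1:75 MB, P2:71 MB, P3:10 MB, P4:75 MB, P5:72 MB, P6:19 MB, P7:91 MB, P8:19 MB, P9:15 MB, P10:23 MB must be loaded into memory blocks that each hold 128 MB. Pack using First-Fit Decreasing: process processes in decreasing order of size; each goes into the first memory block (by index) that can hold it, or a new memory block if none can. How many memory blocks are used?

5

Sorted descending: 91, 75, 75, 72, 71, 23, 19, 19, 15, 10.
memory block 1: place 91 MB, 37 MB left
memory block 2: place 75 MB, 53 MB left
memory block 3: place 75 MB, 53 MB left
memory block 4: place 72 MB, 56 MB left
memory block 5: place 71 MB, 57 MB left
memory block 1: place 23 MB, 14 MB left
memory block 2: place 19 MB, 34 MB left
memory block 2: place 19 MB, 15 MB left
memory block 2: place 15 MB, 0 MB left
memory block 1: place 10 MB, 4 MB left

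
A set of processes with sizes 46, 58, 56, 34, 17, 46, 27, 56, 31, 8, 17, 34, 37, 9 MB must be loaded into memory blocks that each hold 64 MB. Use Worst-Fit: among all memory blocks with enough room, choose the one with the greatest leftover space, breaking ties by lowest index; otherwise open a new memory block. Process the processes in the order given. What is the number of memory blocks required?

9

46 MB → memory block 1 (remaining 18 MB)
58 MB → memory block 2 (remaining 6 MB)
56 MB → memory block 3 (remaining 8 MB)
34 MB → memory block 4 (remaining 30 MB)
17 MB → memory block 4 (remaining 13 MB)
46 MB → memory block 5 (remaining 18 MB)
27 MB → memory block 6 (remaining 37 MB)
56 MB → memory block 7 (remaining 8 MB)
31 MB → memory block 6 (remaining 6 MB)
8 MB → memory block 1 (remaining 10 MB)
17 MB → memory block 5 (remaining 1 MB)
34 MB → memory block 8 (remaining 30 MB)
37 MB → memory block 9 (remaining 27 MB)
9 MB → memory block 8 (remaining 21 MB)
Final memory blocks: [46,8] [58] [56] [34,17] [46,17] [27,31] [56] [34,9] [37].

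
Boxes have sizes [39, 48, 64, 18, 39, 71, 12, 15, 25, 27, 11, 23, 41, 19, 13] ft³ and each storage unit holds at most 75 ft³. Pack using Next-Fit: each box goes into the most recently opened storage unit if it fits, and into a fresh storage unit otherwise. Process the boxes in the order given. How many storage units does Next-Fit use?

39 ft³ → storage unit 1 (remaining 36 ft³)
48 ft³ → storage unit 2 (remaining 27 ft³)
64 ft³ → storage unit 3 (remaining 11 ft³)
18 ft³ → storage unit 4 (remaining 57 ft³)
39 ft³ → storage unit 4 (remaining 18 ft³)
71 ft³ → storage unit 5 (remaining 4 ft³)
12 ft³ → storage unit 6 (remaining 63 ft³)
15 ft³ → storage unit 6 (remaining 48 ft³)
25 ft³ → storage unit 6 (remaining 23 ft³)
27 ft³ → storage unit 7 (remaining 48 ft³)
11 ft³ → storage unit 7 (remaining 37 ft³)
23 ft³ → storage unit 7 (remaining 14 ft³)
41 ft³ → storage unit 8 (remaining 34 ft³)
19 ft³ → storage unit 8 (remaining 15 ft³)
13 ft³ → storage unit 8 (remaining 2 ft³)

8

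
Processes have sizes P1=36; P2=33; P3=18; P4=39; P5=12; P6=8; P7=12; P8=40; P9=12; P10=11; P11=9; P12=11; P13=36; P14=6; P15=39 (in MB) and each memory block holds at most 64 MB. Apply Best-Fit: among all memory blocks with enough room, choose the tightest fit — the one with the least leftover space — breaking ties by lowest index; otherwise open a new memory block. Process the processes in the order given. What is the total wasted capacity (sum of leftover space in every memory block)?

Put P1 (36 MB) in memory block 1; 28 MB remain.
Put P2 (33 MB) in memory block 2; 31 MB remain.
Put P3 (18 MB) in memory block 1; 10 MB remain.
Put P4 (39 MB) in memory block 3; 25 MB remain.
Put P5 (12 MB) in memory block 3; 13 MB remain.
Put P6 (8 MB) in memory block 1; 2 MB remain.
Put P7 (12 MB) in memory block 3; 1 MB remain.
Put P8 (40 MB) in memory block 4; 24 MB remain.
Put P9 (12 MB) in memory block 4; 12 MB remain.
Put P10 (11 MB) in memory block 4; 1 MB remain.
Put P11 (9 MB) in memory block 2; 22 MB remain.
Put P12 (11 MB) in memory block 2; 11 MB remain.
Put P13 (36 MB) in memory block 5; 28 MB remain.
Put P14 (6 MB) in memory block 2; 5 MB remain.
Put P15 (39 MB) in memory block 6; 25 MB remain.
6 memory blocks × 64 MB = 384 MB; used 322 MB; unused 62 MB.

62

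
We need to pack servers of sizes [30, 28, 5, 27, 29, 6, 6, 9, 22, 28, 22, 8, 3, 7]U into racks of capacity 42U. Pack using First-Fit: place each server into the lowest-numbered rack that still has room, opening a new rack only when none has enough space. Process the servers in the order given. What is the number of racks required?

Put 30U in rack 1; 12U remain.
Put 28U in rack 2; 14U remain.
Put 5U in rack 1; 7U remain.
Put 27U in rack 3; 15U remain.
Put 29U in rack 4; 13U remain.
Put 6U in rack 1; 1U remain.
Put 6U in rack 2; 8U remain.
Put 9U in rack 3; 6U remain.
Put 22U in rack 5; 20U remain.
Put 28U in rack 6; 14U remain.
Put 22U in rack 7; 20U remain.
Put 8U in rack 2; 0U remain.
Put 3U in rack 3; 3U remain.
Put 7U in rack 4; 6U remain.

7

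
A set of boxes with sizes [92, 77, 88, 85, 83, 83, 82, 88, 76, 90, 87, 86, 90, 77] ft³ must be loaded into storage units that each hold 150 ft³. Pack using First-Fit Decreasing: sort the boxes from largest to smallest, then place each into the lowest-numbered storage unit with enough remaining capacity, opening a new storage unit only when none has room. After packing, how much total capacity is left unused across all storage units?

Sorted descending: 92, 90, 90, 88, 88, 87, 86, 85, 83, 83, 82, 77, 77, 76.
Put 92 ft³ in storage unit 1; 58 ft³ remain.
Put 90 ft³ in storage unit 2; 60 ft³ remain.
Put 90 ft³ in storage unit 3; 60 ft³ remain.
Put 88 ft³ in storage unit 4; 62 ft³ remain.
Put 88 ft³ in storage unit 5; 62 ft³ remain.
Put 87 ft³ in storage unit 6; 63 ft³ remain.
Put 86 ft³ in storage unit 7; 64 ft³ remain.
Put 85 ft³ in storage unit 8; 65 ft³ remain.
Put 83 ft³ in storage unit 9; 67 ft³ remain.
Put 83 ft³ in storage unit 10; 67 ft³ remain.
Put 82 ft³ in storage unit 11; 68 ft³ remain.
Put 77 ft³ in storage unit 12; 73 ft³ remain.
Put 77 ft³ in storage unit 13; 73 ft³ remain.
Put 76 ft³ in storage unit 14; 74 ft³ remain.
14 storage units × 150 ft³ = 2100 ft³; used 1184 ft³; unused 916 ft³.

916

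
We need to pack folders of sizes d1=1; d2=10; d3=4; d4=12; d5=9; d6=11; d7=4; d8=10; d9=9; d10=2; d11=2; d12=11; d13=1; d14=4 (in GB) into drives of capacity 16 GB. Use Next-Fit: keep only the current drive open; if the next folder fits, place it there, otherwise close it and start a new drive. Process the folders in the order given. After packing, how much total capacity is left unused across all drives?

22

drive 1: place d1 (1 GB), 15 GB left
drive 1: place d2 (10 GB), 5 GB left
drive 1: place d3 (4 GB), 1 GB left
drive 2: place d4 (12 GB), 4 GB left
drive 3: place d5 (9 GB), 7 GB left
drive 4: place d6 (11 GB), 5 GB left
drive 4: place d7 (4 GB), 1 GB left
drive 5: place d8 (10 GB), 6 GB left
drive 6: place d9 (9 GB), 7 GB left
drive 6: place d10 (2 GB), 5 GB left
drive 6: place d11 (2 GB), 3 GB left
drive 7: place d12 (11 GB), 5 GB left
drive 7: place d13 (1 GB), 4 GB left
drive 7: place d14 (4 GB), 0 GB left
7 drives × 16 GB = 112 GB; used 90 GB; unused 22 GB.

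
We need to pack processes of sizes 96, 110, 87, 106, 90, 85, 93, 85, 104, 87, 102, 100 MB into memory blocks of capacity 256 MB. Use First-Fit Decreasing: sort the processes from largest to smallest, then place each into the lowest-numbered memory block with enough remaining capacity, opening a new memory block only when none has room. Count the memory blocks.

Sorted descending: 110, 106, 104, 102, 100, 96, 93, 90, 87, 87, 85, 85.
memory block 1: place 110 MB, 146 MB left
memory block 1: place 106 MB, 40 MB left
memory block 2: place 104 MB, 152 MB left
memory block 2: place 102 MB, 50 MB left
memory block 3: place 100 MB, 156 MB left
memory block 3: place 96 MB, 60 MB left
memory block 4: place 93 MB, 163 MB left
memory block 4: place 90 MB, 73 MB left
memory block 5: place 87 MB, 169 MB left
memory block 5: place 87 MB, 82 MB left
memory block 6: place 85 MB, 171 MB left
memory block 6: place 85 MB, 86 MB left

6 memory blocks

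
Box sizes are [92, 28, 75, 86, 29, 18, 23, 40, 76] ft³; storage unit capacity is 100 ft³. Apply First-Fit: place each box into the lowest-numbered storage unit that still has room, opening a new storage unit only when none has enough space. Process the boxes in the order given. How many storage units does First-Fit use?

6

Put 92 ft³ in storage unit 1; 8 ft³ remain.
Put 28 ft³ in storage unit 2; 72 ft³ remain.
Put 75 ft³ in storage unit 3; 25 ft³ remain.
Put 86 ft³ in storage unit 4; 14 ft³ remain.
Put 29 ft³ in storage unit 2; 43 ft³ remain.
Put 18 ft³ in storage unit 2; 25 ft³ remain.
Put 23 ft³ in storage unit 2; 2 ft³ remain.
Put 40 ft³ in storage unit 5; 60 ft³ remain.
Put 76 ft³ in storage unit 6; 24 ft³ remain.
Final storage units: [92] [28,29,18,23] [75] [86] [40] [76].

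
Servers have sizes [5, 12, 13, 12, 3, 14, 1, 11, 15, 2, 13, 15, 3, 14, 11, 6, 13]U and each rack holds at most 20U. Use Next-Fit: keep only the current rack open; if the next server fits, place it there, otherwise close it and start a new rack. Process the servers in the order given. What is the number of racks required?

Put 5U in rack 1; 15U remain.
Put 12U in rack 1; 3U remain.
Put 13U in rack 2; 7U remain.
Put 12U in rack 3; 8U remain.
Put 3U in rack 3; 5U remain.
Put 14U in rack 4; 6U remain.
Put 1U in rack 4; 5U remain.
Put 11U in rack 5; 9U remain.
Put 15U in rack 6; 5U remain.
Put 2U in rack 6; 3U remain.
Put 13U in rack 7; 7U remain.
Put 15U in rack 8; 5U remain.
Put 3U in rack 8; 2U remain.
Put 14U in rack 9; 6U remain.
Put 11U in rack 10; 9U remain.
Put 6U in rack 10; 3U remain.
Put 13U in rack 11; 7U remain.

11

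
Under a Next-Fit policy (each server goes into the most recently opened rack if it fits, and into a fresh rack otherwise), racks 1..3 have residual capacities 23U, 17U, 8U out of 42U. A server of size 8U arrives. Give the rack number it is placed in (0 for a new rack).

3

Next-Fit only looks at rack 3, which has 8U free.
8U fits there.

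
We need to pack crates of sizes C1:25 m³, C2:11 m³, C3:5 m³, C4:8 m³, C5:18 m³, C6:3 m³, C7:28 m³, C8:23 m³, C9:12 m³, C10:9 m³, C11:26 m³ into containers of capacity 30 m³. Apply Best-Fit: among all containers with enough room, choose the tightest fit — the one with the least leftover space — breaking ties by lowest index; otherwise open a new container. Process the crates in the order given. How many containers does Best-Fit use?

7

C1 (25 m³) → container 1 (remaining 5 m³)
C2 (11 m³) → container 2 (remaining 19 m³)
C3 (5 m³) → container 1 (remaining 0 m³)
C4 (8 m³) → container 2 (remaining 11 m³)
C5 (18 m³) → container 3 (remaining 12 m³)
C6 (3 m³) → container 2 (remaining 8 m³)
C7 (28 m³) → container 4 (remaining 2 m³)
C8 (23 m³) → container 5 (remaining 7 m³)
C9 (12 m³) → container 3 (remaining 0 m³)
C10 (9 m³) → container 6 (remaining 21 m³)
C11 (26 m³) → container 7 (remaining 4 m³)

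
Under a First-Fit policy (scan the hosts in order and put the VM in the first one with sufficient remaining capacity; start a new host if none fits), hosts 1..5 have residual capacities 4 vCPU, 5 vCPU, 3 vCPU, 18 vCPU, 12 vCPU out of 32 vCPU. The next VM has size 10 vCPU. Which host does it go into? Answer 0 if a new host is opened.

4

Hosts with room: host 4 (18 vCPU), host 5 (12 vCPU).
The first with room is host 4.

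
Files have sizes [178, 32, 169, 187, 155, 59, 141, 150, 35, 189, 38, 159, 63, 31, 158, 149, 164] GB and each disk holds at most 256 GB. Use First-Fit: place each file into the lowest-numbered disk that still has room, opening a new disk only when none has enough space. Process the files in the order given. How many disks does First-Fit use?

Put 178 GB in disk 1; 78 GB remain.
Put 32 GB in disk 1; 46 GB remain.
Put 169 GB in disk 2; 87 GB remain.
Put 187 GB in disk 3; 69 GB remain.
Put 155 GB in disk 4; 101 GB remain.
Put 59 GB in disk 2; 28 GB remain.
Put 141 GB in disk 5; 115 GB remain.
Put 150 GB in disk 6; 106 GB remain.
Put 35 GB in disk 1; 11 GB remain.
Put 189 GB in disk 7; 67 GB remain.
Put 38 GB in disk 3; 31 GB remain.
Put 159 GB in disk 8; 97 GB remain.
Put 63 GB in disk 4; 38 GB remain.
Put 31 GB in disk 3; 0 GB remain.
Put 158 GB in disk 9; 98 GB remain.
Put 149 GB in disk 10; 107 GB remain.
Put 164 GB in disk 11; 92 GB remain.

11 disks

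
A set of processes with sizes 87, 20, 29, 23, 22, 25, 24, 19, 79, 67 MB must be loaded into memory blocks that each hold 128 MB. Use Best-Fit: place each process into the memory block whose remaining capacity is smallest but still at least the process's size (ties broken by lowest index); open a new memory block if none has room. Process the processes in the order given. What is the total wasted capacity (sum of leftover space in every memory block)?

Put 87 MB in memory block 1; 41 MB remain.
Put 20 MB in memory block 1; 21 MB remain.
Put 29 MB in memory block 2; 99 MB remain.
Put 23 MB in memory block 2; 76 MB remain.
Put 22 MB in memory block 2; 54 MB remain.
Put 25 MB in memory block 2; 29 MB remain.
Put 24 MB in memory block 2; 5 MB remain.
Put 19 MB in memory block 1; 2 MB remain.
Put 79 MB in memory block 3; 49 MB remain.
Put 67 MB in memory block 4; 61 MB remain.
4 memory blocks × 128 MB = 512 MB; used 395 MB; unused 117 MB.

117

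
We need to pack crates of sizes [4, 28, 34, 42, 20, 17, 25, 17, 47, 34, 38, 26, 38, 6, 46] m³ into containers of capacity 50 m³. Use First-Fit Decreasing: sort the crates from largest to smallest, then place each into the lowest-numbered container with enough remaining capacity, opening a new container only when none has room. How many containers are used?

Sorted descending: 47, 46, 42, 38, 38, 34, 34, 28, 26, 25, 20, 17, 17, 6, 4.
47 m³ → container 1 (remaining 3 m³)
46 m³ → container 2 (remaining 4 m³)
42 m³ → container 3 (remaining 8 m³)
38 m³ → container 4 (remaining 12 m³)
38 m³ → container 5 (remaining 12 m³)
34 m³ → container 6 (remaining 16 m³)
34 m³ → container 7 (remaining 16 m³)
28 m³ → container 8 (remaining 22 m³)
26 m³ → container 9 (remaining 24 m³)
25 m³ → container 10 (remaining 25 m³)
20 m³ → container 8 (remaining 2 m³)
17 m³ → container 9 (remaining 7 m³)
17 m³ → container 10 (remaining 8 m³)
6 m³ → container 3 (remaining 2 m³)
4 m³ → container 2 (remaining 0 m³)

10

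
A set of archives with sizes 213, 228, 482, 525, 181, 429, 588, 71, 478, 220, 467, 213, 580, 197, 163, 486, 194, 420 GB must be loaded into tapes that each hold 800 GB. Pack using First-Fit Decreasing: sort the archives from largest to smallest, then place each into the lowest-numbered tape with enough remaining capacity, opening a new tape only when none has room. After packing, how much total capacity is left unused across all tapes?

Sorted descending: 588, 580, 525, 486, 482, 478, 467, 429, 420, 228, 220, 213, 213, 197, 194, 181, 163, 71.
tape 1: place 588 GB, 212 GB left
tape 2: place 580 GB, 220 GB left
tape 3: place 525 GB, 275 GB left
tape 4: place 486 GB, 314 GB left
tape 5: place 482 GB, 318 GB left
tape 6: place 478 GB, 322 GB left
tape 7: place 467 GB, 333 GB left
tape 8: place 429 GB, 371 GB left
tape 9: place 420 GB, 380 GB left
tape 3: place 228 GB, 47 GB left
tape 2: place 220 GB, 0 GB left
tape 4: place 213 GB, 101 GB left
tape 5: place 213 GB, 105 GB left
tape 1: place 197 GB, 15 GB left
tape 6: place 194 GB, 128 GB left
tape 7: place 181 GB, 152 GB left
tape 8: place 163 GB, 208 GB left
tape 4: place 71 GB, 30 GB left
9 tapes × 800 GB = 7200 GB; used 6135 GB; unused 1065 GB.

1065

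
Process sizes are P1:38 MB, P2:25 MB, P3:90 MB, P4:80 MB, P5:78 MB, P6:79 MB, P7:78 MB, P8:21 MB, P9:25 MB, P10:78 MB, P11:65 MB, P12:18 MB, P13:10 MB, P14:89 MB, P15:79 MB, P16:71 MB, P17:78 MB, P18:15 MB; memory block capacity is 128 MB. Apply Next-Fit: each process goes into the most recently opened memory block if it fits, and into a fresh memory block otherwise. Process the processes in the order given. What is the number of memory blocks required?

P1 (38 MB) → memory block 1 (remaining 90 MB)
P2 (25 MB) → memory block 1 (remaining 65 MB)
P3 (90 MB) → memory block 2 (remaining 38 MB)
P4 (80 MB) → memory block 3 (remaining 48 MB)
P5 (78 MB) → memory block 4 (remaining 50 MB)
P6 (79 MB) → memory block 5 (remaining 49 MB)
P7 (78 MB) → memory block 6 (remaining 50 MB)
P8 (21 MB) → memory block 6 (remaining 29 MB)
P9 (25 MB) → memory block 6 (remaining 4 MB)
P10 (78 MB) → memory block 7 (remaining 50 MB)
P11 (65 MB) → memory block 8 (remaining 63 MB)
P12 (18 MB) → memory block 8 (remaining 45 MB)
P13 (10 MB) → memory block 8 (remaining 35 MB)
P14 (89 MB) → memory block 9 (remaining 39 MB)
P15 (79 MB) → memory block 10 (remaining 49 MB)
P16 (71 MB) → memory block 11 (remaining 57 MB)
P17 (78 MB) → memory block 12 (remaining 50 MB)
P18 (15 MB) → memory block 12 (remaining 35 MB)

12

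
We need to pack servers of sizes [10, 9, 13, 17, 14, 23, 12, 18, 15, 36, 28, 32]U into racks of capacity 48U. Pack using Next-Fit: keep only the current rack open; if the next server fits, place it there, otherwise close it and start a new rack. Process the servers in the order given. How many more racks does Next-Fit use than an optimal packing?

Next-Fit: [10,9,13] [17,14] [23,12] [18,15] [36] [28] [32] → 7 racks.
Total size 227U; any packing needs at least ⌈227/48⌉ = 5 racks.
An optimal packing achieves that bound: [36,12] [32,15] [28,18] [23,17] [14,13,10,9] → 5 racks.
Excess: 7 − 5 = 2.

2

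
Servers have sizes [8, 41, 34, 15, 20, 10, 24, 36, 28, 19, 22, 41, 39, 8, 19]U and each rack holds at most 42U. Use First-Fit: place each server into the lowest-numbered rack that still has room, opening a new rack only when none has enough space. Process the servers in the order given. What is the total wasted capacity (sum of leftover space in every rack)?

Put 8U in rack 1; 34U remain.
Put 41U in rack 2; 1U remain.
Put 34U in rack 1; 0U remain.
Put 15U in rack 3; 27U remain.
Put 20U in rack 3; 7U remain.
Put 10U in rack 4; 32U remain.
Put 24U in rack 4; 8U remain.
Put 36U in rack 5; 6U remain.
Put 28U in rack 6; 14U remain.
Put 19U in rack 7; 23U remain.
Put 22U in rack 7; 1U remain.
Put 41U in rack 8; 1U remain.
Put 39U in rack 9; 3U remain.
Put 8U in rack 4; 0U remain.
Put 19U in rack 10; 23U remain.
10 racks × 42U = 420U; used 364U; unused 56U.

56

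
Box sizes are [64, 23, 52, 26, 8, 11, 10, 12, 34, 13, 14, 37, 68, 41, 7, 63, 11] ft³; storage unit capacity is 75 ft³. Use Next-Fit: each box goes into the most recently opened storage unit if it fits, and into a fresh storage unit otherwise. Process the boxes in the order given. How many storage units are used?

8

storage unit 1: place 64 ft³, 11 ft³ left
storage unit 2: place 23 ft³, 52 ft³ left
storage unit 2: place 52 ft³, 0 ft³ left
storage unit 3: place 26 ft³, 49 ft³ left
storage unit 3: place 8 ft³, 41 ft³ left
storage unit 3: place 11 ft³, 30 ft³ left
storage unit 3: place 10 ft³, 20 ft³ left
storage unit 3: place 12 ft³, 8 ft³ left
storage unit 4: place 34 ft³, 41 ft³ left
storage unit 4: place 13 ft³, 28 ft³ left
storage unit 4: place 14 ft³, 14 ft³ left
storage unit 5: place 37 ft³, 38 ft³ left
storage unit 6: place 68 ft³, 7 ft³ left
storage unit 7: place 41 ft³, 34 ft³ left
storage unit 7: place 7 ft³, 27 ft³ left
storage unit 8: place 63 ft³, 12 ft³ left
storage unit 8: place 11 ft³, 1 ft³ left
Final storage units: [64] [23,52] [26,8,11,10,12] [34,13,14] [37] [68] [41,7] [63,11].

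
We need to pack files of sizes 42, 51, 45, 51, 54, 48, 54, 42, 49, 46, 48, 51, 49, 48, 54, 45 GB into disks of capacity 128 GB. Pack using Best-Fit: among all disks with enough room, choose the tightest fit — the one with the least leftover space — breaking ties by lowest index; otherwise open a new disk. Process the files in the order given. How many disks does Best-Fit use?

8

42 GB → disk 1 (remaining 86 GB)
51 GB → disk 1 (remaining 35 GB)
45 GB → disk 2 (remaining 83 GB)
51 GB → disk 2 (remaining 32 GB)
54 GB → disk 3 (remaining 74 GB)
48 GB → disk 3 (remaining 26 GB)
54 GB → disk 4 (remaining 74 GB)
42 GB → disk 4 (remaining 32 GB)
49 GB → disk 5 (remaining 79 GB)
46 GB → disk 5 (remaining 33 GB)
48 GB → disk 6 (remaining 80 GB)
51 GB → disk 6 (remaining 29 GB)
49 GB → disk 7 (remaining 79 GB)
48 GB → disk 7 (remaining 31 GB)
54 GB → disk 8 (remaining 74 GB)
45 GB → disk 8 (remaining 29 GB)
Final disks: [42,51] [45,51] [54,48] [54,42] [49,46] [48,51] [49,48] [54,45].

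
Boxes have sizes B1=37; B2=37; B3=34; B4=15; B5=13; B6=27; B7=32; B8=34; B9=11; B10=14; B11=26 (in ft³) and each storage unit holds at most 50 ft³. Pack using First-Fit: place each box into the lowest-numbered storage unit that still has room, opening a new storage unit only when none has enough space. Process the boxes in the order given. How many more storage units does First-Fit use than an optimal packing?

0

First-Fit: [37,13] [37,11] [34,15] [27,14] [32] [34] [26] → 7 storage units.
7 boxes exceed 25 ft³ (half the capacity), and no two of those can share a storage unit, so at least 7 storage units are needed.
So 7 is already optimal.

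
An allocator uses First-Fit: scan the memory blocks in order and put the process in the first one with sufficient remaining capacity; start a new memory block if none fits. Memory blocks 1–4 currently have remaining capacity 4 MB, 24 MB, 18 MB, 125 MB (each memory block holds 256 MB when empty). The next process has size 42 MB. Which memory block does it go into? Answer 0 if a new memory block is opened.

4

Memory blocks with room: memory block 4 (125 MB).
The first with room is memory block 4.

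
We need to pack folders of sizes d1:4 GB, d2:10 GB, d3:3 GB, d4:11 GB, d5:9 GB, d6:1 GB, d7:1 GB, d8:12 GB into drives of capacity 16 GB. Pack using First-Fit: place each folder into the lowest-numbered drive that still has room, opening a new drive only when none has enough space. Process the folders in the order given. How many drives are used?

4 drives

d1 (4 GB) → drive 1 (remaining 12 GB)
d2 (10 GB) → drive 1 (remaining 2 GB)
d3 (3 GB) → drive 2 (remaining 13 GB)
d4 (11 GB) → drive 2 (remaining 2 GB)
d5 (9 GB) → drive 3 (remaining 7 GB)
d6 (1 GB) → drive 1 (remaining 1 GB)
d7 (1 GB) → drive 1 (remaining 0 GB)
d8 (12 GB) → drive 4 (remaining 4 GB)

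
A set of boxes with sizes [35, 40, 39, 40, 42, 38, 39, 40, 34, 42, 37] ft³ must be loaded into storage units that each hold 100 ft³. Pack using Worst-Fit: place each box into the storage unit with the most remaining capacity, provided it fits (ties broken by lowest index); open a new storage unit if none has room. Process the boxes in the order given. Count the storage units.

35 ft³ → storage unit 1 (remaining 65 ft³)
40 ft³ → storage unit 1 (remaining 25 ft³)
39 ft³ → storage unit 2 (remaining 61 ft³)
40 ft³ → storage unit 2 (remaining 21 ft³)
42 ft³ → storage unit 3 (remaining 58 ft³)
38 ft³ → storage unit 3 (remaining 20 ft³)
39 ft³ → storage unit 4 (remaining 61 ft³)
40 ft³ → storage unit 4 (remaining 21 ft³)
34 ft³ → storage unit 5 (remaining 66 ft³)
42 ft³ → storage unit 5 (remaining 24 ft³)
37 ft³ → storage unit 6 (remaining 63 ft³)
Final storage units: [35,40] [39,40] [42,38] [39,40] [34,42] [37].

6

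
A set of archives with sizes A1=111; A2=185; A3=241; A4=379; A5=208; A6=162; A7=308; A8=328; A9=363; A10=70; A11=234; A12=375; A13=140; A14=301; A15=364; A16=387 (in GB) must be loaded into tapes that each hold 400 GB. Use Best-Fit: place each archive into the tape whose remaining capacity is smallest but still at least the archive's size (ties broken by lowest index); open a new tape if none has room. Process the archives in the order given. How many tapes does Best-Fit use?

12

A1 (111 GB) → tape 1 (remaining 289 GB)
A2 (185 GB) → tape 1 (remaining 104 GB)
A3 (241 GB) → tape 2 (remaining 159 GB)
A4 (379 GB) → tape 3 (remaining 21 GB)
A5 (208 GB) → tape 4 (remaining 192 GB)
A6 (162 GB) → tape 4 (remaining 30 GB)
A7 (308 GB) → tape 5 (remaining 92 GB)
A8 (328 GB) → tape 6 (remaining 72 GB)
A9 (363 GB) → tape 7 (remaining 37 GB)
A10 (70 GB) → tape 6 (remaining 2 GB)
A11 (234 GB) → tape 8 (remaining 166 GB)
A12 (375 GB) → tape 9 (remaining 25 GB)
A13 (140 GB) → tape 2 (remaining 19 GB)
A14 (301 GB) → tape 10 (remaining 99 GB)
A15 (364 GB) → tape 11 (remaining 36 GB)
A16 (387 GB) → tape 12 (remaining 13 GB)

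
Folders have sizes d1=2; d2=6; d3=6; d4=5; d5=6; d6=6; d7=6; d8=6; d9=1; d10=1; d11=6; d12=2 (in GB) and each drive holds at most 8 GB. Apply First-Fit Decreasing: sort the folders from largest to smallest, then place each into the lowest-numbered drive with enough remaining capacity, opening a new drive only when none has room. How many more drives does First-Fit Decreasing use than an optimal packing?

First-Fit Decreasing: [6,2] [6,2] [6,1,1] [6] [6] [6] [6] [5] → 8 drives.
8 folders exceed 4 GB (half the capacity), and no two of those can share a drive, so at least 8 drives are needed.
So 8 is already optimal.

0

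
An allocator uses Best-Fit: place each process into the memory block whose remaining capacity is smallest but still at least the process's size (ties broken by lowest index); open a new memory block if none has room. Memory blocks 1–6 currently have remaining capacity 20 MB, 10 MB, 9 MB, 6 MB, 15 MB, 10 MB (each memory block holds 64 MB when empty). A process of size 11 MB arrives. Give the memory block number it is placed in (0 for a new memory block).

Memory blocks with room: memory block 1 (20 MB), memory block 5 (15 MB).
Tightest fit is memory block 5 with 15 MB free.

5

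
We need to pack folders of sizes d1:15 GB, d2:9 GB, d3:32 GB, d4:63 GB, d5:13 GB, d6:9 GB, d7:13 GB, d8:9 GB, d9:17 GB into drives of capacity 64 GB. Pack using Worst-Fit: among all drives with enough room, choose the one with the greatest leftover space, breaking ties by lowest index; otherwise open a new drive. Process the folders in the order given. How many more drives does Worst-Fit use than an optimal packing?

Worst-Fit: [15,9,32] [63] [13,9,13,9,17] → 3 drives.
Total size 180 GB; any packing needs at least ⌈180/64⌉ = 3 drives.
So 3 is already optimal.

0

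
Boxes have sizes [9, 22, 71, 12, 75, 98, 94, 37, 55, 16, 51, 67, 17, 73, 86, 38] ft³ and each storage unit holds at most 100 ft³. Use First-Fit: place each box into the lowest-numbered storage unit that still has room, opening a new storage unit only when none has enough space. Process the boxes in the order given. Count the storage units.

10 storage units

storage unit 1: place 9 ft³, 91 ft³ left
storage unit 1: place 22 ft³, 69 ft³ left
storage unit 2: place 71 ft³, 29 ft³ left
storage unit 1: place 12 ft³, 57 ft³ left
storage unit 3: place 75 ft³, 25 ft³ left
storage unit 4: place 98 ft³, 2 ft³ left
storage unit 5: place 94 ft³, 6 ft³ left
storage unit 1: place 37 ft³, 20 ft³ left
storage unit 6: place 55 ft³, 45 ft³ left
storage unit 1: place 16 ft³, 4 ft³ left
storage unit 7: place 51 ft³, 49 ft³ left
storage unit 8: place 67 ft³, 33 ft³ left
storage unit 2: place 17 ft³, 12 ft³ left
storage unit 9: place 73 ft³, 27 ft³ left
storage unit 10: place 86 ft³, 14 ft³ left
storage unit 6: place 38 ft³, 7 ft³ left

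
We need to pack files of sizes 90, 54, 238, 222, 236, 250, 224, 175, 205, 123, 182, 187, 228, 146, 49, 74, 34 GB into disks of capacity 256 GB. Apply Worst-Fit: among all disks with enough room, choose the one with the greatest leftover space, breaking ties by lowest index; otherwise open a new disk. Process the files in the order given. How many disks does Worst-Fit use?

90 GB → disk 1 (remaining 166 GB)
54 GB → disk 1 (remaining 112 GB)
238 GB → disk 2 (remaining 18 GB)
222 GB → disk 3 (remaining 34 GB)
236 GB → disk 4 (remaining 20 GB)
250 GB → disk 5 (remaining 6 GB)
224 GB → disk 6 (remaining 32 GB)
175 GB → disk 7 (remaining 81 GB)
205 GB → disk 8 (remaining 51 GB)
123 GB → disk 9 (remaining 133 GB)
182 GB → disk 10 (remaining 74 GB)
187 GB → disk 11 (remaining 69 GB)
228 GB → disk 12 (remaining 28 GB)
146 GB → disk 13 (remaining 110 GB)
49 GB → disk 9 (remaining 84 GB)
74 GB → disk 1 (remaining 38 GB)
34 GB → disk 13 (remaining 76 GB)

13 disks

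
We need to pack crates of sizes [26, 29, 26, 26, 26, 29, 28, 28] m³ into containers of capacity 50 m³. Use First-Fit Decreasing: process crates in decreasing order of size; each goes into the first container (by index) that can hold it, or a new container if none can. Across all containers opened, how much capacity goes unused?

Sorted descending: 29, 29, 28, 28, 26, 26, 26, 26.
Put 29 m³ in container 1; 21 m³ remain.
Put 29 m³ in container 2; 21 m³ remain.
Put 28 m³ in container 3; 22 m³ remain.
Put 28 m³ in container 4; 22 m³ remain.
Put 26 m³ in container 5; 24 m³ remain.
Put 26 m³ in container 6; 24 m³ remain.
Put 26 m³ in container 7; 24 m³ remain.
Put 26 m³ in container 8; 24 m³ remain.
8 containers × 50 m³ = 400 m³; used 218 m³; unused 182 m³.

182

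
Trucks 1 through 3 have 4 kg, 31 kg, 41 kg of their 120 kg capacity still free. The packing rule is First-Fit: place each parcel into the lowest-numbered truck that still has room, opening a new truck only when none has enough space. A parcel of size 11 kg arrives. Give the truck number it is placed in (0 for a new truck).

2

Trucks with room: truck 2 (31 kg), truck 3 (41 kg).
The first with room is truck 2.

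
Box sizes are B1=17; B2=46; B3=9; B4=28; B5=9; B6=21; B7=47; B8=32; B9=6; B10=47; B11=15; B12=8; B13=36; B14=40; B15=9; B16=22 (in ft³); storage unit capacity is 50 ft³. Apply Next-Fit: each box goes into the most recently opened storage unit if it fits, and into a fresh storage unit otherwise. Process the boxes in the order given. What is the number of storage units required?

11 storage units

Put B1 (17 ft³) in storage unit 1; 33 ft³ remain.
Put B2 (46 ft³) in storage unit 2; 4 ft³ remain.
Put B3 (9 ft³) in storage unit 3; 41 ft³ remain.
Put B4 (28 ft³) in storage unit 3; 13 ft³ remain.
Put B5 (9 ft³) in storage unit 3; 4 ft³ remain.
Put B6 (21 ft³) in storage unit 4; 29 ft³ remain.
Put B7 (47 ft³) in storage unit 5; 3 ft³ remain.
Put B8 (32 ft³) in storage unit 6; 18 ft³ remain.
Put B9 (6 ft³) in storage unit 6; 12 ft³ remain.
Put B10 (47 ft³) in storage unit 7; 3 ft³ remain.
Put B11 (15 ft³) in storage unit 8; 35 ft³ remain.
Put B12 (8 ft³) in storage unit 8; 27 ft³ remain.
Put B13 (36 ft³) in storage unit 9; 14 ft³ remain.
Put B14 (40 ft³) in storage unit 10; 10 ft³ remain.
Put B15 (9 ft³) in storage unit 10; 1 ft³ remain.
Put B16 (22 ft³) in storage unit 11; 28 ft³ remain.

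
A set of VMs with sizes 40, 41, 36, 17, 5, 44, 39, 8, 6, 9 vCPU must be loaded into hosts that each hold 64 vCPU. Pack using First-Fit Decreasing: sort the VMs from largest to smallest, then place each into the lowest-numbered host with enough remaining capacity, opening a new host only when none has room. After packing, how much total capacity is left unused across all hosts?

Sorted descending: 44, 41, 40, 39, 36, 17, 9, 8, 6, 5.
host 1: place 44 vCPU, 20 vCPU left
host 2: place 41 vCPU, 23 vCPU left
host 3: place 40 vCPU, 24 vCPU left
host 4: place 39 vCPU, 25 vCPU left
host 5: place 36 vCPU, 28 vCPU left
host 1: place 17 vCPU, 3 vCPU left
host 2: place 9 vCPU, 14 vCPU left
host 2: place 8 vCPU, 6 vCPU left
host 2: place 6 vCPU, 0 vCPU left
host 3: place 5 vCPU, 19 vCPU left
5 hosts × 64 vCPU = 320 vCPU; used 245 vCPU; unused 75 vCPU.

75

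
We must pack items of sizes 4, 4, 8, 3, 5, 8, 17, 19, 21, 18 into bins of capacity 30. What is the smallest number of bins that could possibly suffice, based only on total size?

Total size = 4 + 4 + 8 + 3 + 5 + 8 + 17 + 19 + 21 + 18 = 107.
⌈107 / 30⌉ = 4.

4 bins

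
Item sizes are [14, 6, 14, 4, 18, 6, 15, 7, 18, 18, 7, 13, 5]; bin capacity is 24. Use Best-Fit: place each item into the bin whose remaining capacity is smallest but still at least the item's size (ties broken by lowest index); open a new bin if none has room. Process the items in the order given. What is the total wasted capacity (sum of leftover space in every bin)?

23

Put 14 in bin 1; 10 remain.
Put 6 in bin 1; 4 remain.
Put 14 in bin 2; 10 remain.
Put 4 in bin 1; 0 remain.
Put 18 in bin 3; 6 remain.
Put 6 in bin 3; 0 remain.
Put 15 in bin 4; 9 remain.
Put 7 in bin 4; 2 remain.
Put 18 in bin 5; 6 remain.
Put 18 in bin 6; 6 remain.
Put 7 in bin 2; 3 remain.
Put 13 in bin 7; 11 remain.
Put 5 in bin 5; 1 remain.
7 bins × 24 = 168; used 145; unused 23.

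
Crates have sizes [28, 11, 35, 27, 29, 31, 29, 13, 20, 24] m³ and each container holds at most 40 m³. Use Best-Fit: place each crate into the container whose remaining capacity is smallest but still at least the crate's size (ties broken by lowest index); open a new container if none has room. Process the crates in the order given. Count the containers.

28 m³ → container 1 (remaining 12 m³)
11 m³ → container 1 (remaining 1 m³)
35 m³ → container 2 (remaining 5 m³)
27 m³ → container 3 (remaining 13 m³)
29 m³ → container 4 (remaining 11 m³)
31 m³ → container 5 (remaining 9 m³)
29 m³ → container 6 (remaining 11 m³)
13 m³ → container 3 (remaining 0 m³)
20 m³ → container 7 (remaining 20 m³)
24 m³ → container 8 (remaining 16 m³)

8 containers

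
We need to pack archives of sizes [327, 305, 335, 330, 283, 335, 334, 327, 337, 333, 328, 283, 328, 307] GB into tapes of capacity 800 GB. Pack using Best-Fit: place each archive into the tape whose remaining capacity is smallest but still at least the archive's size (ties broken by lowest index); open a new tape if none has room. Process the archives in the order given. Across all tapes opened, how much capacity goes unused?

1108

327 GB → tape 1 (remaining 473 GB)
305 GB → tape 1 (remaining 168 GB)
335 GB → tape 2 (remaining 465 GB)
330 GB → tape 2 (remaining 135 GB)
283 GB → tape 3 (remaining 517 GB)
335 GB → tape 3 (remaining 182 GB)
334 GB → tape 4 (remaining 466 GB)
327 GB → tape 4 (remaining 139 GB)
337 GB → tape 5 (remaining 463 GB)
333 GB → tape 5 (remaining 130 GB)
328 GB → tape 6 (remaining 472 GB)
283 GB → tape 6 (remaining 189 GB)
328 GB → tape 7 (remaining 472 GB)
307 GB → tape 7 (remaining 165 GB)
7 tapes × 800 GB = 5600 GB; used 4492 GB; unused 1108 GB.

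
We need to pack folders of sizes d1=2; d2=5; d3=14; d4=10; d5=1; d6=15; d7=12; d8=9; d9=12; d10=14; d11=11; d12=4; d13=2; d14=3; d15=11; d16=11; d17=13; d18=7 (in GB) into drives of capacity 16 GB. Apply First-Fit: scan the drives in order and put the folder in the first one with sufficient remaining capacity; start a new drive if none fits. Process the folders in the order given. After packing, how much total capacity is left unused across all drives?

d1 (2 GB) → drive 1 (remaining 14 GB)
d2 (5 GB) → drive 1 (remaining 9 GB)
d3 (14 GB) → drive 2 (remaining 2 GB)
d4 (10 GB) → drive 3 (remaining 6 GB)
d5 (1 GB) → drive 1 (remaining 8 GB)
d6 (15 GB) → drive 4 (remaining 1 GB)
d7 (12 GB) → drive 5 (remaining 4 GB)
d8 (9 GB) → drive 6 (remaining 7 GB)
d9 (12 GB) → drive 7 (remaining 4 GB)
d10 (14 GB) → drive 8 (remaining 2 GB)
d11 (11 GB) → drive 9 (remaining 5 GB)
d12 (4 GB) → drive 1 (remaining 4 GB)
d13 (2 GB) → drive 1 (remaining 2 GB)
d14 (3 GB) → drive 3 (remaining 3 GB)
d15 (11 GB) → drive 10 (remaining 5 GB)
d16 (11 GB) → drive 11 (remaining 5 GB)
d17 (13 GB) → drive 12 (remaining 3 GB)
d18 (7 GB) → drive 6 (remaining 0 GB)
12 drives × 16 GB = 192 GB; used 156 GB; unused 36 GB.

36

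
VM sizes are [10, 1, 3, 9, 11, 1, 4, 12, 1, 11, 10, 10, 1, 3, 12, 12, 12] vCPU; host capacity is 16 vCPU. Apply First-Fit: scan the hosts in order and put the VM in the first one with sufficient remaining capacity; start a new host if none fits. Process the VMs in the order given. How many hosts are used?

host 1: place 10 vCPU, 6 vCPU left
host 1: place 1 vCPU, 5 vCPU left
host 1: place 3 vCPU, 2 vCPU left
host 2: place 9 vCPU, 7 vCPU left
host 3: place 11 vCPU, 5 vCPU left
host 1: place 1 vCPU, 1 vCPU left
host 2: place 4 vCPU, 3 vCPU left
host 4: place 12 vCPU, 4 vCPU left
host 1: place 1 vCPU, 0 vCPU left
host 5: place 11 vCPU, 5 vCPU left
host 6: place 10 vCPU, 6 vCPU left
host 7: place 10 vCPU, 6 vCPU left
host 2: place 1 vCPU, 2 vCPU left
host 3: place 3 vCPU, 2 vCPU left
host 8: place 12 vCPU, 4 vCPU left
host 9: place 12 vCPU, 4 vCPU left
host 10: place 12 vCPU, 4 vCPU left
Final hosts: [10,1,3,1,1] [9,4,1] [11,3] [12] [11] [10] [10] [12] [12] [12].

10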